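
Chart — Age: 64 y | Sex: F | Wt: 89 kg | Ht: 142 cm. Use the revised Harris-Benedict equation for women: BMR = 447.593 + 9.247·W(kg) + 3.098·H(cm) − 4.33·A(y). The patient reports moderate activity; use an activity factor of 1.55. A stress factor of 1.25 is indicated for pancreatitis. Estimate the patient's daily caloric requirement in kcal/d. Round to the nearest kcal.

Harris-Benedict: BMR = 447.593 + 9.247(89) + 3.098(142) − 4.33(64) = 1433.372 kcal/day.
TEE = BMR × activity factor = 1433.372 × 1.55 = 2221.7266 kcal/day.
Apply stress factor: 2221.7266 × 1.25 = 2777.1583 kcal/day.

2777 kcal/d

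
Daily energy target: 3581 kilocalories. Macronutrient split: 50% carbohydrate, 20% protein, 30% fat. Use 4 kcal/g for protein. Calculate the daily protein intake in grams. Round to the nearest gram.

179 g/day

Protein energy = 20% × 3581 = 716.2 kcal.
At 4 kcal/g: 716.2 ÷ 4 = 179.05 g.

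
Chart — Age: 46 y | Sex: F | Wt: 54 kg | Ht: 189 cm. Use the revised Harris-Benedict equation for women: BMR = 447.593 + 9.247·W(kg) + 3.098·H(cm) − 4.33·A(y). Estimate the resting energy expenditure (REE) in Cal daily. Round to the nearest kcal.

Harris-Benedict: BMR = 447.593 + 9.247(54) + 3.098(189) − 4.33(46) = 1333.273 kcal/day.

1333 Cal daily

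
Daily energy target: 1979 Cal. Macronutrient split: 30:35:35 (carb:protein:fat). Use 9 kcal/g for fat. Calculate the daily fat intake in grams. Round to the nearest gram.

77 g/day

Fat energy = 35% × 1979 = 692.65 kcal.
At 9 kcal/g: 692.65 ÷ 9 = 76.9611 g.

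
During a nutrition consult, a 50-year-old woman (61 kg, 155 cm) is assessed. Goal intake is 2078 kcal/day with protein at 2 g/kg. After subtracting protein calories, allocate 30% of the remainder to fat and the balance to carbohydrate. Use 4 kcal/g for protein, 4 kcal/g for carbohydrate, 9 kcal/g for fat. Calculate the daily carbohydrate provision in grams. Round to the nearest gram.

Protein = 2 × 61 = 122 g → 122 × 4 = 488 kcal.
Non-protein calories = 2078 − 488 = 1590 kcal.
Fat: 30% × 1590 = 477 kcal; carbohydrate: 1113 kcal.
Carbohydrate: 1113 kcal ÷ 4 kcal/g = 278.25 g.

278 g/day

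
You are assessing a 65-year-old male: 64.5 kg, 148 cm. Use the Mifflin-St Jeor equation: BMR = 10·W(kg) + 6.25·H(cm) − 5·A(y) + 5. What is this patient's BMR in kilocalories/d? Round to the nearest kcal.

Mifflin-St Jeor (male): BMR = 10(64.5) + 6.25(148) − 5(65) + 5 = 645 + 925 − 325 + 5 = 1250 kcal/day.

1250 kilocalories/d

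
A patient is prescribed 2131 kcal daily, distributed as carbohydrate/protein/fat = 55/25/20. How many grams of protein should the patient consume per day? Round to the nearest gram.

Protein energy = 25% × 2131 = 532.75 kcal.
At 4 kcal/g: 532.75 ÷ 4 = 133.1875 g.

133 g/day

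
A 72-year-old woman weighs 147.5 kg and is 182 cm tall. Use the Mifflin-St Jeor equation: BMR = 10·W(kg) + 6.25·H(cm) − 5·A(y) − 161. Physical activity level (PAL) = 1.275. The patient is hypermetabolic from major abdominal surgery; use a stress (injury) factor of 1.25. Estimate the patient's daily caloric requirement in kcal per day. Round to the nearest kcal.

Mifflin-St Jeor (female): BMR = 10(147.5) + 6.25(182) − 5(72) − 161 = 1475 + 1137.5 − 360 − 161 = 2091.5 kcal/day.
TEE = BMR × activity factor = 2091.5 × 1.275 = 2666.6625 kcal/day.
Apply stress factor: 2666.6625 × 1.25 = 3333.3281 kcal/day.

3333 kcal per day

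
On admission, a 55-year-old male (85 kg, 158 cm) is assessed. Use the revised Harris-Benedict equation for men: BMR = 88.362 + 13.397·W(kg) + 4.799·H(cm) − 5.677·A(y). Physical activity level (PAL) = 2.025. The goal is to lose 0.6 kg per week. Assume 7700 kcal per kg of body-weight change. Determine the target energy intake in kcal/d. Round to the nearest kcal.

Harris-Benedict: BMR = 88.362 + 13.397(85) + 4.799(158) − 5.677(55) = 1673.114 kcal/day.
TEE = 1673.114 × 2.025 = 3388.0559 kcal/day.
Required daily deficit = 0.6 × 7700 ÷ 7 = 660 kcal/day.
Target intake = 3388.0559 − 660 = 2728.0559 kcal/day.

2728 kcal/d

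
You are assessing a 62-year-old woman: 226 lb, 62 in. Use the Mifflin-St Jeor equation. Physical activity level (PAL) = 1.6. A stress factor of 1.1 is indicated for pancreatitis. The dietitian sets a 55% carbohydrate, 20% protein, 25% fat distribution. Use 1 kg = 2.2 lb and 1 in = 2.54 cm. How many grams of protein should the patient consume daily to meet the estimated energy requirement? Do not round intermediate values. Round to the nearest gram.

136 g/day

Convert to metric: weight = 226 ÷ 2.2 = 102.7273 kg; height = 62 × 2.54 = 157.48 cm.
Mifflin-St Jeor (female): BMR = 10(102.7273) + 6.25(157.48) − 5(62) − 161 = 1027.2727 + 984.25 − 310 − 161 = 1540.5227 kcal/day.
TEE = 1540.5227 × 1.6 = 2464.8364 kcal/day.
With stress factor 1.1: 2464.8364 × 1.1 = 2711.32 kcal/day.
Protein energy = 20% × 2711.32 = 542.264 kcal.
Protein = 542.264 ÷ 4 kcal/g = 135.566 g.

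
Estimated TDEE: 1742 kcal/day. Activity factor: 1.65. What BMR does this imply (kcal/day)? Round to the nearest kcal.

1056 kcal/day

BMR = TEE ÷ activity factor = 1742 ÷ 1.65 = 1055.7576 kcal/day.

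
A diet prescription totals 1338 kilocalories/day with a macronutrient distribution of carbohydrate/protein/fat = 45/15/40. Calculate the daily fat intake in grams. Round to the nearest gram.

59 g/day

Fat energy = 40% × 1338 = 535.2 kcal.
At 9 kcal/g: 535.2 ÷ 9 = 59.4667 g.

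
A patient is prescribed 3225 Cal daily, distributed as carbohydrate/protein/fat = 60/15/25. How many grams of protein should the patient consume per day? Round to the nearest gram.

Protein energy = 15% × 3225 = 483.75 kcal.
At 4 kcal/g: 483.75 ÷ 4 = 120.9375 g.

121 g/day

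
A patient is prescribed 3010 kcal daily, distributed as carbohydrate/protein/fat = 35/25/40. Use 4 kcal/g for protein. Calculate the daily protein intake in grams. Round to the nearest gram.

Protein energy = 25% × 3010 = 752.5 kcal.
At 4 kcal/g: 752.5 ÷ 4 = 188.125 g.

188 g/day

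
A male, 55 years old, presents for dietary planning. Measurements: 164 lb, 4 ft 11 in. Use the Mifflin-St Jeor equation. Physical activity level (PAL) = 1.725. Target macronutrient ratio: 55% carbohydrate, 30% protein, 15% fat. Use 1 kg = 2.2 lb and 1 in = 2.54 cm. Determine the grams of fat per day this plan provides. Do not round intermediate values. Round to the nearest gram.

Convert to metric: weight = 164 ÷ 2.2 = 74.5455 kg; height = (4×12 + 11) × 2.54 = 59 × 2.54 = 149.86 cm.
Mifflin-St Jeor (male): BMR = 10(74.5455) + 6.25(149.86) − 5(55) + 5 = 745.4545 + 936.625 − 275 + 5 = 1412.0795 kcal/day.
TEE = 1412.0795 × 1.725 = 2435.8372 kcal/day.
Fat energy = 15% × 2435.8372 = 365.3756 kcal.
Fat = 365.3756 ÷ 9 kcal/g = 40.5973 g.

41 g/day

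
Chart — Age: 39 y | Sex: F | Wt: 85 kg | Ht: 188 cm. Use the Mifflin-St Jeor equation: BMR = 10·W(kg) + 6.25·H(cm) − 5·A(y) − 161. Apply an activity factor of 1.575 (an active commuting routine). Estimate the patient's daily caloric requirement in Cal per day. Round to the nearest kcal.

2629 Cal per day

Mifflin-St Jeor (female): BMR = 10(85) + 6.25(188) − 5(39) − 161 = 850 + 1175 − 195 − 161 = 1669 kcal/day.
TEE = BMR × activity factor = 1669 × 1.575 = 2628.675 kcal/day.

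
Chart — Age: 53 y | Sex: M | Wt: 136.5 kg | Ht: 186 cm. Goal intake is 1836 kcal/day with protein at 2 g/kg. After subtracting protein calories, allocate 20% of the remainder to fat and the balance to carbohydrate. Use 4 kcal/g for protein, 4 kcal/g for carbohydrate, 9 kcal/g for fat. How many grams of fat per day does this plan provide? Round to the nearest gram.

Protein = 2 × 136.5 = 273 g → 273 × 4 = 1092 kcal.
Non-protein calories = 1836 − 1092 = 744 kcal.
Fat: 20% × 744 = 148.8 kcal; carbohydrate: 595.2 kcal.
Fat: 148.8 kcal ÷ 9 kcal/g = 16.5333 g.

17 g/day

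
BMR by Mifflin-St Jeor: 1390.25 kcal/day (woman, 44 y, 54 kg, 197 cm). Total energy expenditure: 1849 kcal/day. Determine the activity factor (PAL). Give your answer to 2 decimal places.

1.33

Activity factor = TEE ÷ BMR = 1849 ÷ 1390.25 = 1.33.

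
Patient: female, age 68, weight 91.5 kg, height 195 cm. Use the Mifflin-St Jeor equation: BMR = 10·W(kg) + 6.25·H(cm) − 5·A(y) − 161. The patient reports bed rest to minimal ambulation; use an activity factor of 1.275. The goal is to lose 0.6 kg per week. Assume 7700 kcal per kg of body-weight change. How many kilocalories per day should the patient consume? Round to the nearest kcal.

1422 kilocalories per day

Mifflin-St Jeor (female): BMR = 10(91.5) + 6.25(195) − 5(68) − 161 = 915 + 1218.75 − 340 − 161 = 1632.75 kcal/day.
TEE = 1632.75 × 1.275 = 2081.7563 kcal/day.
Required daily deficit = 0.6 × 7700 ÷ 7 = 660 kcal/day.
Target intake = 2081.7563 − 660 = 1421.7563 kcal/day.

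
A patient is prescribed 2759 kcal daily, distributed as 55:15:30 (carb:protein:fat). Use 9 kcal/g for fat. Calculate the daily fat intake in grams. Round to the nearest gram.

92 g/day

Fat energy = 30% × 2759 = 827.7 kcal.
At 9 kcal/g: 827.7 ÷ 9 = 91.9667 g.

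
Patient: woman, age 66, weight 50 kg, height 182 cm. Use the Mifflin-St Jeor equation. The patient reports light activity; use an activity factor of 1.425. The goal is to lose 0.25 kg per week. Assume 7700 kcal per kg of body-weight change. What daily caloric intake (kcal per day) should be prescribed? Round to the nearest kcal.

Mifflin-St Jeor (female): BMR = 10(50) + 6.25(182) − 5(66) − 161 = 500 + 1137.5 − 330 − 161 = 1146.5 kcal/day.
TEE = 1146.5 × 1.425 = 1633.7625 kcal/day.
Required daily deficit = 0.25 × 7700 ÷ 7 = 275 kcal/day.
Target intake = 1633.7625 − 275 = 1358.7625 kcal/day.

1359 kcal per day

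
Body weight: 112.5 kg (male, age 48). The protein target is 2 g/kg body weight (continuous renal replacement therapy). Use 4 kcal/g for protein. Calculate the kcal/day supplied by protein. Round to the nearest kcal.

Protein = 2 g/kg × 112.5 kg = 225 g/day.
Protein energy = 225 g × 4 kcal/g = 900 kcal/day.

900 kcal/day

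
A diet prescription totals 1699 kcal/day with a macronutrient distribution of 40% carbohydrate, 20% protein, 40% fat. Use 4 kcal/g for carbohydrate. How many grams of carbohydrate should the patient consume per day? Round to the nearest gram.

Carbohydrate energy = 40% × 1699 = 679.6 kcal.
At 4 kcal/g: 679.6 ÷ 4 = 169.9 g.

170 g/day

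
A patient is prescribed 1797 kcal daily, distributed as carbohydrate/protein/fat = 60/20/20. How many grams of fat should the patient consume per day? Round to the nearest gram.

40 g/day

Fat energy = 20% × 1797 = 359.4 kcal.
At 9 kcal/g: 359.4 ÷ 9 = 39.9333 g.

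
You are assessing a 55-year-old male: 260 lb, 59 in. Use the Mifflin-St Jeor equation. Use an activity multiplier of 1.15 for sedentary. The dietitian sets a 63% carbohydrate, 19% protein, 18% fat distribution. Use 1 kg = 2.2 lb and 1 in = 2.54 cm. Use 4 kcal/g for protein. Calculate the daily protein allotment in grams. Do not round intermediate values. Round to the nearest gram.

101 g/day

Convert to metric: weight = 260 ÷ 2.2 = 118.1818 kg; height = 59 × 2.54 = 149.86 cm.
Mifflin-St Jeor (male): BMR = 10(118.1818) + 6.25(149.86) − 5(55) + 5 = 1181.8182 + 936.625 − 275 + 5 = 1848.4432 kcal/day.
TEE = 1848.4432 × 1.15 = 2125.7097 kcal/day.
Protein energy = 19% × 2125.7097 = 403.8848 kcal.
Protein = 403.8848 ÷ 4 kcal/g = 100.9712 g.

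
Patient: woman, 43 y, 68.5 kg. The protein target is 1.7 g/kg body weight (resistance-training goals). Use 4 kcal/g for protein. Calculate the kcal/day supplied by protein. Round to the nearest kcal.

Protein = 1.7 g/kg × 68.5 kg = 116.45 g/day.
Protein energy = 116.45 g × 4 kcal/g = 465.8 kcal/day.

466 kcal/day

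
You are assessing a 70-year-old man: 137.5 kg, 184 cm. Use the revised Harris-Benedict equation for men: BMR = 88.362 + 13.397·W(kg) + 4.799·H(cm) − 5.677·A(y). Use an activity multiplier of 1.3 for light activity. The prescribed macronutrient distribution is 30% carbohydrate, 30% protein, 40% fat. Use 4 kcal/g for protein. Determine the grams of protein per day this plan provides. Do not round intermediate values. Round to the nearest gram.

Harris-Benedict: BMR = 88.362 + 13.397(137.5) + 4.799(184) − 5.677(70) = 2416.0755 kcal/day.
TEE = 2416.0755 × 1.3 = 3140.8982 kcal/day.
Protein energy = 30% × 3140.8982 = 942.2694 kcal.
Protein = 942.2694 ÷ 4 kcal/g = 235.5674 g.

236 g/day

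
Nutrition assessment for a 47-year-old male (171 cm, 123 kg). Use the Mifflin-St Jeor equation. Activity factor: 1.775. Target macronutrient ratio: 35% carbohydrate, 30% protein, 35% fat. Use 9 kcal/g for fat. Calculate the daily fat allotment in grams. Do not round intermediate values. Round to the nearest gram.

Mifflin-St Jeor (male): BMR = 10(123) + 6.25(171) − 5(47) + 5 = 1230 + 1068.75 − 235 + 5 = 2068.75 kcal/day.
TEE = 2068.75 × 1.775 = 3672.0313 kcal/day.
Fat energy = 35% × 3672.0313 = 1285.2109 kcal.
Fat = 1285.2109 ÷ 9 kcal/g = 142.8012 g.

143 g/day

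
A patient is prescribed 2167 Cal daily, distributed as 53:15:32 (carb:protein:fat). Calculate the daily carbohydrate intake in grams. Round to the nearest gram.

Carbohydrate energy = 53% × 2167 = 1148.51 kcal.
At 4 kcal/g: 1148.51 ÷ 4 = 287.1275 g.

287 g/day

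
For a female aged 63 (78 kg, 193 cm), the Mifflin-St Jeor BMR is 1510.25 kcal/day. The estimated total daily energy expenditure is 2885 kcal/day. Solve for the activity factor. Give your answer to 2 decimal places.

Activity factor = TEE ÷ BMR = 2885 ÷ 1510.25 = 1.91.

1.91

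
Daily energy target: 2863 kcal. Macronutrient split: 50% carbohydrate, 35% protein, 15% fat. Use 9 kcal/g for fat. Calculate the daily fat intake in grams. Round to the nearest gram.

48 g/day

Fat energy = 15% × 2863 = 429.45 kcal.
At 9 kcal/g: 429.45 ÷ 9 = 47.7167 g.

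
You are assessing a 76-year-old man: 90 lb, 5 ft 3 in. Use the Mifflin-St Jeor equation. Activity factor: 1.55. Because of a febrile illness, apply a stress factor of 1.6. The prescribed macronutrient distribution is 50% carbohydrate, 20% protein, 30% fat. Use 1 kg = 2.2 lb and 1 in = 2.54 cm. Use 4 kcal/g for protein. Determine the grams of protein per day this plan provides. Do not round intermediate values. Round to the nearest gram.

128 g/day

Convert to metric: weight = 90 ÷ 2.2 = 40.9091 kg; height = (5×12 + 3) × 2.54 = 63 × 2.54 = 160.02 cm.
Mifflin-St Jeor (male): BMR = 10(40.9091) + 6.25(160.02) − 5(76) + 5 = 409.0909 + 1000.125 − 380 + 5 = 1034.2159 kcal/day.
TEE = 1034.2159 × 1.55 = 1603.0347 kcal/day.
With stress factor 1.6: 1603.0347 × 1.6 = 2564.8555 kcal/day.
Protein energy = 20% × 2564.8555 = 512.9711 kcal.
Protein = 512.9711 ÷ 4 kcal/g = 128.2428 g.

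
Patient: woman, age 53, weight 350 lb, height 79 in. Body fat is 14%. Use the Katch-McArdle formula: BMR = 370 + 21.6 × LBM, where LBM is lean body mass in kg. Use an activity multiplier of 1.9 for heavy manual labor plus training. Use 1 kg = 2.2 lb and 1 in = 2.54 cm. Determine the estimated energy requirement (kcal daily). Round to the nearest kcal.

6318 kcal daily

Convert to metric: weight = 350 ÷ 2.2 = 159.0909 kg; height = 79 × 2.54 = 200.66 cm.
LBM = 159.0909 × (1 − 0.14) = 136.8182 kg. Katch-McArdle: BMR = 370 + 21.6 × 136.8182 = 3325.2727 kcal/day.
TEE = BMR × activity factor = 3325.2727 × 1.9 = 6318.0182 kcal/day.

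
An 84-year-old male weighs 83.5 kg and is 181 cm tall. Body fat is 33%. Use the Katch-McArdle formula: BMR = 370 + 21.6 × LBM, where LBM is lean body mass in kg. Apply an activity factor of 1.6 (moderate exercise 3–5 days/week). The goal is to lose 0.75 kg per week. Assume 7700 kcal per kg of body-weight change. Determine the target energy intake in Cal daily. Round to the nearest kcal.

1700 Cal daily

LBM = 83.5 × (1 − 0.33) = 55.945 kg. Katch-McArdle: BMR = 370 + 21.6 × 55.945 = 1578.412 kcal/day.
TEE = 1578.412 × 1.6 = 2525.4592 kcal/day.
Required daily deficit = 0.75 × 7700 ÷ 7 = 825 kcal/day.
Target intake = 2525.4592 − 825 = 1700.4592 kcal/day.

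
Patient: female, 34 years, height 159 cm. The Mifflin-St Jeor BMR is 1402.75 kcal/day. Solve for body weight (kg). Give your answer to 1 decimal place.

74.0 kg

1402.75 = 10·W + 6.25(159) − 5(34) − 161
10·W = 1402.75 − 662.75 = 740, so W = 74 kg.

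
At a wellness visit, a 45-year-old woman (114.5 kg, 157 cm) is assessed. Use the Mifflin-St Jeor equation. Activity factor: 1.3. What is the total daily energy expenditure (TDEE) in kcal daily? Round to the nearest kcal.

Mifflin-St Jeor (female): BMR = 10(114.5) + 6.25(157) − 5(45) − 161 = 1145 + 981.25 − 225 − 161 = 1740.25 kcal/day.
TEE = BMR × activity factor = 1740.25 × 1.3 = 2262.325 kcal/day.

2262 kcal daily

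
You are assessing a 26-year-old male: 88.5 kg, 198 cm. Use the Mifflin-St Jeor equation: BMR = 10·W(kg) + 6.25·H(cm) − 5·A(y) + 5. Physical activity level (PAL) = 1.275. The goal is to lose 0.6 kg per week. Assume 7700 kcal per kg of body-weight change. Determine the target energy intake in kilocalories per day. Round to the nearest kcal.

Mifflin-St Jeor (male): BMR = 10(88.5) + 6.25(198) − 5(26) + 5 = 885 + 1237.5 − 130 + 5 = 1997.5 kcal/day.
TEE = 1997.5 × 1.275 = 2546.8125 kcal/day.
Required daily deficit = 0.6 × 7700 ÷ 7 = 660 kcal/day.
Target intake = 2546.8125 − 660 = 1886.8125 kcal/day.

1887 kilocalories per day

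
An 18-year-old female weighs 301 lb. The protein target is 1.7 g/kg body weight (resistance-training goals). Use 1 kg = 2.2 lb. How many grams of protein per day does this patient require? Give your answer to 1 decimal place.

Weight in kg = 301 ÷ 2.2 = 136.8182 kg.
Protein = 1.7 g/kg × 136.8182 kg = 232.5909 g/day.

232.6 g/day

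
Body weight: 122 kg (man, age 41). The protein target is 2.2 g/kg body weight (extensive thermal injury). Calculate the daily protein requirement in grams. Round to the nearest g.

268 g/day

Protein = 2.2 g/kg × 122 kg = 268.4 g/day.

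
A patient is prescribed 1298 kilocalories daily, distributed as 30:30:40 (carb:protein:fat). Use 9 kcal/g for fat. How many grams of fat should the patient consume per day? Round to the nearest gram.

Fat energy = 40% × 1298 = 519.2 kcal.
At 9 kcal/g: 519.2 ÷ 9 = 57.6889 g.

58 g/day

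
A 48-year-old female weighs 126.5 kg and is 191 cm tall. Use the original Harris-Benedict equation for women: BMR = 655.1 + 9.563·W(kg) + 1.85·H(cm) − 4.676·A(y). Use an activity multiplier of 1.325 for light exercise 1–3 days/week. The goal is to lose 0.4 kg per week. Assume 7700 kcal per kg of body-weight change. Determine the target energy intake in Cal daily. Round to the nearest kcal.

Harris-Benedict: BMR = 655.1 + 9.563(126.5) + 1.85(191) − 4.676(48) = 1993.7215 kcal/day.
TEE = 1993.7215 × 1.325 = 2641.681 kcal/day.
Required daily deficit = 0.4 × 7700 ÷ 7 = 440 kcal/day.
Target intake = 2641.681 − 440 = 2201.681 kcal/day.

2202 Cal daily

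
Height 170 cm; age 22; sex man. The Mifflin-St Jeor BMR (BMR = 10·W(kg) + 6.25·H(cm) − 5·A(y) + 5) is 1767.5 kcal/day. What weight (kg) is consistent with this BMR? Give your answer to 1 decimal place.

81.0 kg

1767.5 = 10·W + 6.25(170) − 5(22) + 5
10·W = 1767.5 − 957.5 = 810, so W = 81 kg.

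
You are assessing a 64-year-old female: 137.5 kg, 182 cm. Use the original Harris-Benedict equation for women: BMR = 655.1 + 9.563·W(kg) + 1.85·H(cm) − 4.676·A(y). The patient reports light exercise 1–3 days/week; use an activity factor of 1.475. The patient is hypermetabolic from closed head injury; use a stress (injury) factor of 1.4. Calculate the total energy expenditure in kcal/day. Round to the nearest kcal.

Harris-Benedict: BMR = 655.1 + 9.563(137.5) + 1.85(182) − 4.676(64) = 2007.4485 kcal/day.
TEE = BMR × activity factor = 2007.4485 × 1.475 = 2960.9865 kcal/day.
Apply stress factor: 2960.9865 × 1.4 = 4145.3812 kcal/day.

4145 kcal/day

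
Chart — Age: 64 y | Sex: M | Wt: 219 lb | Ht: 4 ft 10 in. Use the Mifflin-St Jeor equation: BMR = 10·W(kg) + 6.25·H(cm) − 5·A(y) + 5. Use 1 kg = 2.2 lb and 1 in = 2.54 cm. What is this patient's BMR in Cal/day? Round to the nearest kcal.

Convert to metric: weight = 219 ÷ 2.2 = 99.5455 kg; height = (4×12 + 10) × 2.54 = 58 × 2.54 = 147.32 cm.
Mifflin-St Jeor (male): BMR = 10(99.5455) + 6.25(147.32) − 5(64) + 5 = 995.4545 + 920.75 − 320 + 5 = 1601.2045 kcal/day.

1601 Cal/day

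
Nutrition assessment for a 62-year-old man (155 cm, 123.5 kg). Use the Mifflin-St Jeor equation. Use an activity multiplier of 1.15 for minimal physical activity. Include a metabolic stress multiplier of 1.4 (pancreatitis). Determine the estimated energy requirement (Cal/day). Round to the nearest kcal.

3057 Cal/day

Mifflin-St Jeor (male): BMR = 10(123.5) + 6.25(155) − 5(62) + 5 = 1235 + 968.75 − 310 + 5 = 1898.75 kcal/day.
TEE = BMR × activity factor = 1898.75 × 1.15 = 2183.5625 kcal/day.
Apply stress factor: 2183.5625 × 1.4 = 3056.9875 kcal/day.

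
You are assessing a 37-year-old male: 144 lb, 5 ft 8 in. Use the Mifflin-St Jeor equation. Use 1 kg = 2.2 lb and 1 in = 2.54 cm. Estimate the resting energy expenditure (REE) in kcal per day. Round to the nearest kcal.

1554 kcal per day

Convert to metric: weight = 144 ÷ 2.2 = 65.4545 kg; height = (5×12 + 8) × 2.54 = 68 × 2.54 = 172.72 cm.
Mifflin-St Jeor (male): BMR = 10(65.4545) + 6.25(172.72) − 5(37) + 5 = 654.5455 + 1079.5 − 185 + 5 = 1554.0455 kcal/day.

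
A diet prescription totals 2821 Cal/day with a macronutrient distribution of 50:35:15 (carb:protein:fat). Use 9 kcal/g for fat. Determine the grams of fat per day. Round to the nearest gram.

47 g/day

Fat energy = 15% × 2821 = 423.15 kcal.
At 9 kcal/g: 423.15 ÷ 9 = 47.0167 g.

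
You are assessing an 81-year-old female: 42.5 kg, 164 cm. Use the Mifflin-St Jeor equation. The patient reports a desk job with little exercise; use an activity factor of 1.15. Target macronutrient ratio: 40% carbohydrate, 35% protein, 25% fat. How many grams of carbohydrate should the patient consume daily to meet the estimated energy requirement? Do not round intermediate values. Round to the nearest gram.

102 g/day

Mifflin-St Jeor (female): BMR = 10(42.5) + 6.25(164) − 5(81) − 161 = 425 + 1025 − 405 − 161 = 884 kcal/day.
TEE = 884 × 1.15 = 1016.6 kcal/day.
Carbohydrate energy = 40% × 1016.6 = 406.64 kcal.
Carbohydrate = 406.64 ÷ 4 kcal/g = 101.66 g.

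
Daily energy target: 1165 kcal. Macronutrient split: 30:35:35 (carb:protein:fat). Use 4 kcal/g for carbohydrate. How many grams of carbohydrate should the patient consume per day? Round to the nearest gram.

Carbohydrate energy = 30% × 1165 = 349.5 kcal.
At 4 kcal/g: 349.5 ÷ 4 = 87.375 g.

87 g/day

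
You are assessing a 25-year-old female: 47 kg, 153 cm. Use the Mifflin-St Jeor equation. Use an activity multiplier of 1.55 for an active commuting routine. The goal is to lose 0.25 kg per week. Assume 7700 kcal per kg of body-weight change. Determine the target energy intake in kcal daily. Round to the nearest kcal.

1492 kcal daily

Mifflin-St Jeor (female): BMR = 10(47) + 6.25(153) − 5(25) − 161 = 470 + 956.25 − 125 − 161 = 1140.25 kcal/day.
TEE = 1140.25 × 1.55 = 1767.3875 kcal/day.
Required daily deficit = 0.25 × 7700 ÷ 7 = 275 kcal/day.
Target intake = 1767.3875 − 275 = 1492.3875 kcal/day.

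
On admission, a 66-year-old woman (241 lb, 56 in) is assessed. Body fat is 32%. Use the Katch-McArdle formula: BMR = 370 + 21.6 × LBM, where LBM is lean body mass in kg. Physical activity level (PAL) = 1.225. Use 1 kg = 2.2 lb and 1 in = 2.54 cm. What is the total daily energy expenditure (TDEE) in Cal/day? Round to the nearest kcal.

2424 Cal/day

Convert to metric: weight = 241 ÷ 2.2 = 109.5455 kg; height = 56 × 2.54 = 142.24 cm.
LBM = 109.5455 × (1 − 0.32) = 74.4909 kg. Katch-McArdle: BMR = 370 + 21.6 × 74.4909 = 1979.0036 kcal/day.
TEE = BMR × activity factor = 1979.0036 × 1.225 = 2424.2795 kcal/day.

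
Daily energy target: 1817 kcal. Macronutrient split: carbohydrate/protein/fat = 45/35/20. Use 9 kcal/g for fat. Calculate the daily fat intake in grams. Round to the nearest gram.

40 g/day

Fat energy = 20% × 1817 = 363.4 kcal.
At 9 kcal/g: 363.4 ÷ 9 = 40.3778 g.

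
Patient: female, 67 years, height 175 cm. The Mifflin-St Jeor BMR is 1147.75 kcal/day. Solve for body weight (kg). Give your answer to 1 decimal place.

1147.75 = 10·W + 6.25(175) − 5(67) − 161
10·W = 1147.75 − 597.75 = 550, so W = 55 kg.

55.0 kg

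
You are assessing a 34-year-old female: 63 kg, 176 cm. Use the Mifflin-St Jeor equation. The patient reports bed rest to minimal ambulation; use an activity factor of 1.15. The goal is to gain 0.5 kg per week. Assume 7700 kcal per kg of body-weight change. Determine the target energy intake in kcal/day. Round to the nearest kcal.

Mifflin-St Jeor (female): BMR = 10(63) + 6.25(176) − 5(34) − 161 = 630 + 1100 − 170 − 161 = 1399 kcal/day.
TEE = 1399 × 1.15 = 1608.85 kcal/day.
Required daily surplus = 0.5 × 7700 ÷ 7 = 550 kcal/day.
Target intake = 1608.85 + 550 = 2158.85 kcal/day.

2159 kcal/day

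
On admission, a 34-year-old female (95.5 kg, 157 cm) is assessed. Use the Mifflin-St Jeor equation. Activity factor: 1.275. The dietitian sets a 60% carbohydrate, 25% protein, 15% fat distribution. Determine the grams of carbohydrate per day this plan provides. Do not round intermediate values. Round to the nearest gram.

Mifflin-St Jeor (female): BMR = 10(95.5) + 6.25(157) − 5(34) − 161 = 955 + 981.25 − 170 − 161 = 1605.25 kcal/day.
TEE = 1605.25 × 1.275 = 2046.6938 kcal/day.
Carbohydrate energy = 60% × 2046.6938 = 1228.0163 kcal.
Carbohydrate = 1228.0163 ÷ 4 kcal/g = 307.0041 g.

307 g/day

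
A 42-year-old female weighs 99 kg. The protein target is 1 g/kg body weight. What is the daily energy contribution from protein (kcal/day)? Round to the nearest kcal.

Protein = 1 g/kg × 99 kg = 99 g/day.
Protein energy = 99 g × 4 kcal/g = 396 kcal/day.

396 kcal/day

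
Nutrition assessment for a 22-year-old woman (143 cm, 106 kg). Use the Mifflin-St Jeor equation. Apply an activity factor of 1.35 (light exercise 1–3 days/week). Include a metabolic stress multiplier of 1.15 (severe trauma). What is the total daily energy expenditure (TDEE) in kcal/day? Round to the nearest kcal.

Mifflin-St Jeor (female): BMR = 10(106) + 6.25(143) − 5(22) − 161 = 1060 + 893.75 − 110 − 161 = 1682.75 kcal/day.
TEE = BMR × activity factor = 1682.75 × 1.35 = 2271.7125 kcal/day.
Apply stress factor: 2271.7125 × 1.15 = 2612.4694 kcal/day.

2612 kcal/day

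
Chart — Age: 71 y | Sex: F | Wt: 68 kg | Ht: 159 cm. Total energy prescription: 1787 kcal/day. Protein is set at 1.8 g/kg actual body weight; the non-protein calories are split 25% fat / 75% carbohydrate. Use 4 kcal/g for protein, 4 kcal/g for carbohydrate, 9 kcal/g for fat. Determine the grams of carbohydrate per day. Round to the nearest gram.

Protein = 1.8 × 68 = 122.4 g → 122.4 × 4 = 489.6 kcal.
Non-protein calories = 1787 − 489.6 = 1297.4 kcal.
Fat: 25% × 1297.4 = 324.35 kcal; carbohydrate: 973.05 kcal.
Carbohydrate: 973.05 kcal ÷ 4 kcal/g = 243.2625 g.

243 g/day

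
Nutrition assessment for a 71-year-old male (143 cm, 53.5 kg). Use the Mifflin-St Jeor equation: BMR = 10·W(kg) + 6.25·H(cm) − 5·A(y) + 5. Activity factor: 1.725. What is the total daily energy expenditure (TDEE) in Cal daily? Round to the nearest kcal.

1861 Cal daily

Mifflin-St Jeor (male): BMR = 10(53.5) + 6.25(143) − 5(71) + 5 = 535 + 893.75 − 355 + 5 = 1078.75 kcal/day.
TEE = BMR × activity factor = 1078.75 × 1.725 = 1860.8438 kcal/day.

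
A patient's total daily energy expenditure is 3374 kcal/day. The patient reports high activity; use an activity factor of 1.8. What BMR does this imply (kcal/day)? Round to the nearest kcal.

1874 kcal/day

BMR = TEE ÷ activity factor = 3374 ÷ 1.8 = 1874.4444 kcal/day.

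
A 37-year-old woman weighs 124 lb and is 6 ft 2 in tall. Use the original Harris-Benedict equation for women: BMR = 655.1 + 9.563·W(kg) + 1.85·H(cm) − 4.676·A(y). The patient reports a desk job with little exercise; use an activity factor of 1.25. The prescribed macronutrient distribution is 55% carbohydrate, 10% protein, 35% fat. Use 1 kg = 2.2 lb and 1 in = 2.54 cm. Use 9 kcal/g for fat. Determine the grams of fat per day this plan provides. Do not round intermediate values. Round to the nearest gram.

67 g/day

Convert to metric: weight = 124 ÷ 2.2 = 56.3636 kg; height = (6×12 + 2) × 2.54 = 74 × 2.54 = 187.96 cm.
Harris-Benedict: BMR = 655.1 + 9.563(56.3636) + 1.85(187.96) − 4.676(37) = 1368.8195 kcal/day.
TEE = 1368.8195 × 1.25 = 1711.0243 kcal/day.
Fat energy = 35% × 1711.0243 = 598.8585 kcal.
Fat = 598.8585 ÷ 9 kcal/g = 66.5398 g.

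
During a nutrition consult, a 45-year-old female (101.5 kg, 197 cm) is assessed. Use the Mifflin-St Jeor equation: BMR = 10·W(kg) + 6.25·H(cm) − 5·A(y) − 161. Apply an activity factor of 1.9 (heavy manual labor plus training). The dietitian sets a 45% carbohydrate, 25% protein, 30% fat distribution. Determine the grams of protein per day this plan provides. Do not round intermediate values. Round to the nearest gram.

Mifflin-St Jeor (female): BMR = 10(101.5) + 6.25(197) − 5(45) − 161 = 1015 + 1231.25 − 225 − 161 = 1860.25 kcal/day.
TEE = 1860.25 × 1.9 = 3534.475 kcal/day.
Protein energy = 25% × 3534.475 = 883.6188 kcal.
Protein = 883.6188 ÷ 4 kcal/g = 220.9047 g.

221 g/day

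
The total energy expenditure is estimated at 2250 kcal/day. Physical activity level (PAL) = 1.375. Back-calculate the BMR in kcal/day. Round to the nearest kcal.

1636 kcal/day

BMR = TEE ÷ activity factor = 2250 ÷ 1.375 = 1636.3636 kcal/day.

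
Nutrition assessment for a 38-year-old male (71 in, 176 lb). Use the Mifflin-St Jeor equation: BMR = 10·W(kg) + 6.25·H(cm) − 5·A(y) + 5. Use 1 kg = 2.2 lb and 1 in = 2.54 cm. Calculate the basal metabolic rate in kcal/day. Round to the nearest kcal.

Convert to metric: weight = 176 ÷ 2.2 = 80 kg; height = 71 × 2.54 = 180.34 cm.
Mifflin-St Jeor (male): BMR = 10(80) + 6.25(180.34) − 5(38) + 5 = 800 + 1127.125 − 190 + 5 = 1742.125 kcal/day.

1742 kcal/day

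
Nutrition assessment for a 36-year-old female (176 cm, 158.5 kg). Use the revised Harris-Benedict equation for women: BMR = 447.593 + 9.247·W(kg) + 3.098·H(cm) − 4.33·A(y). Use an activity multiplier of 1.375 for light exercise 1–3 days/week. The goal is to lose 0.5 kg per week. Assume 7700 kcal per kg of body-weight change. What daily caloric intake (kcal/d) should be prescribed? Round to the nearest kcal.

2616 kcal/d

Harris-Benedict: BMR = 447.593 + 9.247(158.5) + 3.098(176) − 4.33(36) = 2302.6105 kcal/day.
TEE = 2302.6105 × 1.375 = 3166.0894 kcal/day.
Required daily deficit = 0.5 × 7700 ÷ 7 = 550 kcal/day.
Target intake = 3166.0894 − 550 = 2616.0894 kcal/day.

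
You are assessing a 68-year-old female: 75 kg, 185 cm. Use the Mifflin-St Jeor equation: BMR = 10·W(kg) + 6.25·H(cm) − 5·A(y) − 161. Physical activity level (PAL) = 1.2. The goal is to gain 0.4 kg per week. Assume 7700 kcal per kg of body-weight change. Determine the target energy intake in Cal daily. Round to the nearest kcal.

Mifflin-St Jeor (female): BMR = 10(75) + 6.25(185) − 5(68) − 161 = 750 + 1156.25 − 340 − 161 = 1405.25 kcal/day.
TEE = 1405.25 × 1.2 = 1686.3 kcal/day.
Required daily surplus = 0.4 × 7700 ÷ 7 = 440 kcal/day.
Target intake = 1686.3 + 440 = 2126.3 kcal/day.

2126 Cal daily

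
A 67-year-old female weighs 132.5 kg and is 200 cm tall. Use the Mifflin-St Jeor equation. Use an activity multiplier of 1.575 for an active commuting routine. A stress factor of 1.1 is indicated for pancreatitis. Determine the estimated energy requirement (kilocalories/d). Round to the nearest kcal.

3602 kilocalories/d

Mifflin-St Jeor (female): BMR = 10(132.5) + 6.25(200) − 5(67) − 161 = 1325 + 1250 − 335 − 161 = 2079 kcal/day.
TEE = BMR × activity factor = 2079 × 1.575 = 3274.425 kcal/day.
Apply stress factor: 3274.425 × 1.1 = 3601.8675 kcal/day.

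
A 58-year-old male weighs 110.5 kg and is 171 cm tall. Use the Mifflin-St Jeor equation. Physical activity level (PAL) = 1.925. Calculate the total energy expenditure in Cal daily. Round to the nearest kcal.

Mifflin-St Jeor (male): BMR = 10(110.5) + 6.25(171) − 5(58) + 5 = 1105 + 1068.75 − 290 + 5 = 1888.75 kcal/day.
TEE = BMR × activity factor = 1888.75 × 1.925 = 3635.8438 kcal/day.

3636 Cal daily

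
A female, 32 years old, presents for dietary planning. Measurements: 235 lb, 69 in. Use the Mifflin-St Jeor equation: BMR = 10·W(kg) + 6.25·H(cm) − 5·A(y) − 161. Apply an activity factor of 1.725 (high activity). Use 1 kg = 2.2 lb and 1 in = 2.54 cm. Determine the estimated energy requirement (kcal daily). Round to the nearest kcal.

3178 kcal daily

Convert to metric: weight = 235 ÷ 2.2 = 106.8182 kg; height = 69 × 2.54 = 175.26 cm.
Mifflin-St Jeor (female): BMR = 10(106.8182) + 6.25(175.26) − 5(32) − 161 = 1068.1818 + 1095.375 − 160 − 161 = 1842.5568 kcal/day.
TEE = BMR × activity factor = 1842.5568 × 1.725 = 3178.4105 kcal/day.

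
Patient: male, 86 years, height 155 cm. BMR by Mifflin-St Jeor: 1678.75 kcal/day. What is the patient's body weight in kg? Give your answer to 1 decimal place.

1678.75 = 10·W + 6.25(155) − 5(86) + 5
10·W = 1678.75 − 543.75 = 1135, so W = 113.5 kg.

113.5 kg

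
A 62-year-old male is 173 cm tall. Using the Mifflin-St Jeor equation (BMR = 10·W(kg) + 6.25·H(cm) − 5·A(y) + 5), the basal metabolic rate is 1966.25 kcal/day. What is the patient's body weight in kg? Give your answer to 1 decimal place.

119.0 kg

1966.25 = 10·W + 6.25(173) − 5(62) + 5
10·W = 1966.25 − 776.25 = 1190, so W = 119 kg.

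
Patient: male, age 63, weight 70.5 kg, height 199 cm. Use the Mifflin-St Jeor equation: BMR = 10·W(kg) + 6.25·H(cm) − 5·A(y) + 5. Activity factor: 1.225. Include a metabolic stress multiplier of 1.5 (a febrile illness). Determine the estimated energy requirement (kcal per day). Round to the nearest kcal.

Mifflin-St Jeor (male): BMR = 10(70.5) + 6.25(199) − 5(63) + 5 = 705 + 1243.75 − 315 + 5 = 1638.75 kcal/day.
TEE = BMR × activity factor = 1638.75 × 1.225 = 2007.4688 kcal/day.
Apply stress factor: 2007.4688 × 1.5 = 3011.2031 kcal/day.

3011 kcal per day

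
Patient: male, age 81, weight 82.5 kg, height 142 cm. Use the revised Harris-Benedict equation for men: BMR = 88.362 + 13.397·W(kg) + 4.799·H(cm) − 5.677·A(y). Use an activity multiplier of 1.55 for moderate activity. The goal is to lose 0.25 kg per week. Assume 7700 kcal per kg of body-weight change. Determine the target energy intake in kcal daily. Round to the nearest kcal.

1919 kcal daily

Harris-Benedict: BMR = 88.362 + 13.397(82.5) + 4.799(142) − 5.677(81) = 1415.2355 kcal/day.
TEE = 1415.2355 × 1.55 = 2193.615 kcal/day.
Required daily deficit = 0.25 × 7700 ÷ 7 = 275 kcal/day.
Target intake = 2193.615 − 275 = 1918.615 kcal/day.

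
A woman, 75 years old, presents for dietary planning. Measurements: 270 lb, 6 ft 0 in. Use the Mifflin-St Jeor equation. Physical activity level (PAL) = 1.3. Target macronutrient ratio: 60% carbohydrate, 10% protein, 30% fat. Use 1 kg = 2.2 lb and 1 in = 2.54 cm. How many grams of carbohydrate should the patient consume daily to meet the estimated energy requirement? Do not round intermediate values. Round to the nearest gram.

Convert to metric: weight = 270 ÷ 2.2 = 122.7273 kg; height = (6×12 + 0) × 2.54 = 72 × 2.54 = 182.88 cm.
Mifflin-St Jeor (female): BMR = 10(122.7273) + 6.25(182.88) − 5(75) − 161 = 1227.2727 + 1143 − 375 − 161 = 1834.2727 kcal/day.
TEE = 1834.2727 × 1.3 = 2384.5545 kcal/day.
Carbohydrate energy = 60% × 2384.5545 = 1430.7327 kcal.
Carbohydrate = 1430.7327 ÷ 4 kcal/g = 357.6832 g.

358 g/day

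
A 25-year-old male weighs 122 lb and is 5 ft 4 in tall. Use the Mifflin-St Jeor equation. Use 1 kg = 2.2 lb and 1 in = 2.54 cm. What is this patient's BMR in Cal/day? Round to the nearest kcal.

Convert to metric: weight = 122 ÷ 2.2 = 55.4545 kg; height = (5×12 + 4) × 2.54 = 64 × 2.54 = 162.56 cm.
Mifflin-St Jeor (male): BMR = 10(55.4545) + 6.25(162.56) − 5(25) + 5 = 554.5455 + 1016 − 125 + 5 = 1450.5455 kcal/day.

1451 Cal/day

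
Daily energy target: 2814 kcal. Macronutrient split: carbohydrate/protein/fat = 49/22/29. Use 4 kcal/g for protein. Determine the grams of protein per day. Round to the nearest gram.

Protein energy = 22% × 2814 = 619.08 kcal.
At 4 kcal/g: 619.08 ÷ 4 = 154.77 g.

155 g/day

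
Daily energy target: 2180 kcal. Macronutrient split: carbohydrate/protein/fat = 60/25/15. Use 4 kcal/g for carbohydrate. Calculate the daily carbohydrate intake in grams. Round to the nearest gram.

Carbohydrate energy = 60% × 2180 = 1308 kcal.
At 4 kcal/g: 1308 ÷ 4 = 327 g.

327 g/day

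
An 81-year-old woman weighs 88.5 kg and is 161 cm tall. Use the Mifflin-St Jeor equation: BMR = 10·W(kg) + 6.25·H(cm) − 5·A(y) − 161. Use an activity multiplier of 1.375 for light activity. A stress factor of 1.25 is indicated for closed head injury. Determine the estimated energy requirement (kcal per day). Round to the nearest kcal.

Mifflin-St Jeor (female): BMR = 10(88.5) + 6.25(161) − 5(81) − 161 = 885 + 1006.25 − 405 − 161 = 1325.25 kcal/day.
TEE = BMR × activity factor = 1325.25 × 1.375 = 1822.2188 kcal/day.
Apply stress factor: 1822.2188 × 1.25 = 2277.7734 kcal/day.

2278 kcal per day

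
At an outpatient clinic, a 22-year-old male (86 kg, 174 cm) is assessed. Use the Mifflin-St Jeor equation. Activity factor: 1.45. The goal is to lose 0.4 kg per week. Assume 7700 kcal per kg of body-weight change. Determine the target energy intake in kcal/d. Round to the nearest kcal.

Mifflin-St Jeor (male): BMR = 10(86) + 6.25(174) − 5(22) + 5 = 860 + 1087.5 − 110 + 5 = 1842.5 kcal/day.
TEE = 1842.5 × 1.45 = 2671.625 kcal/day.
Required daily deficit = 0.4 × 7700 ÷ 7 = 440 kcal/day.
Target intake = 2671.625 − 440 = 2231.625 kcal/day.

2232 kcal/d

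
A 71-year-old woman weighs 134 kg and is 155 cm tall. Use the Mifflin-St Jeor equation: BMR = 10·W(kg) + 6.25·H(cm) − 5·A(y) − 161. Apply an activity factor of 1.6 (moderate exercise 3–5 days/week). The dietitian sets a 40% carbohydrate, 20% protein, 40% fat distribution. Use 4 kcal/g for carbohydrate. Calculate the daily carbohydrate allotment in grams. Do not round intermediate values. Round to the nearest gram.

287 g/day

Mifflin-St Jeor (female): BMR = 10(134) + 6.25(155) − 5(71) − 161 = 1340 + 968.75 − 355 − 161 = 1792.75 kcal/day.
TEE = 1792.75 × 1.6 = 2868.4 kcal/day.
Carbohydrate energy = 40% × 2868.4 = 1147.36 kcal.
Carbohydrate = 1147.36 ÷ 4 kcal/g = 286.84 g.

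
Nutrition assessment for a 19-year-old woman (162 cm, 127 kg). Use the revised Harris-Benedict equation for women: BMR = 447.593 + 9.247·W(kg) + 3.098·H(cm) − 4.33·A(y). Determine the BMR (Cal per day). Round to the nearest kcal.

2042 Cal per day

Harris-Benedict: BMR = 447.593 + 9.247(127) + 3.098(162) − 4.33(19) = 2041.568 kcal/day.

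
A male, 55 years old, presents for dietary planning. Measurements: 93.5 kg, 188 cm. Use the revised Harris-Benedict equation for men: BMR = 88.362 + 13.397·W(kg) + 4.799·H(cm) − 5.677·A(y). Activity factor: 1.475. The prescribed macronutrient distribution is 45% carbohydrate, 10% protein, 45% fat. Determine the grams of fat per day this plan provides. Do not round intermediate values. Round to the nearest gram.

Harris-Benedict: BMR = 88.362 + 13.397(93.5) + 4.799(188) − 5.677(55) = 1930.9585 kcal/day.
TEE = 1930.9585 × 1.475 = 2848.1638 kcal/day.
Fat energy = 45% × 2848.1638 = 1281.6737 kcal.
Fat = 1281.6737 ÷ 9 kcal/g = 142.4082 g.

142 g/day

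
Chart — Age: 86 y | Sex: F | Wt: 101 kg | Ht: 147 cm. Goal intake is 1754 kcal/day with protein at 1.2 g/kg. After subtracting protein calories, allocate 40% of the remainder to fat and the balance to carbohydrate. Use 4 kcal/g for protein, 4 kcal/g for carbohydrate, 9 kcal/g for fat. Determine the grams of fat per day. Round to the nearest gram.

Protein = 1.2 × 101 = 121.2 g → 121.2 × 4 = 484.8 kcal.
Non-protein calories = 1754 − 484.8 = 1269.2 kcal.
Fat: 40% × 1269.2 = 507.68 kcal; carbohydrate: 761.52 kcal.
Fat: 507.68 kcal ÷ 9 kcal/g = 56.4089 g.

56 g/day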